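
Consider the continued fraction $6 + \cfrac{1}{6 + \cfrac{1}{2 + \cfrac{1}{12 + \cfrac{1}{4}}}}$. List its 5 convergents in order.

Using the convergent recurrence p_i = a_i*p_{i-1} + p_{i-2}, q_i = a_i*q_{i-1} + q_{i-2} with p_{-2}=0, p_{-1}=1, q_{-2}=1, q_{-1}=0:
  i=0: a_0=6, p_0 = 6*1 + 0 = 6, q_0 = 6*0 + 1 = 1.
  i=1: a_1=6, p_1 = 6*6 + 1 = 37, q_1 = 6*1 + 0 = 6.
  i=2: a_2=2, p_2 = 2*37 + 6 = 80, q_2 = 2*6 + 1 = 13.
  i=3: a_3=12, p_3 = 12*80 + 37 = 997, q_3 = 12*13 + 6 = 162.
  i=4: a_4=4, p_4 = 4*997 + 80 = 4068, q_4 = 4*162 + 13 = 661.

6/1, 37/6, 80/13, 997/162, 4068/661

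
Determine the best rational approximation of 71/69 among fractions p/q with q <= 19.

Expand x = 71/69 as a continued fraction with the Euclidean algorithm:
  71 = 1*69 + 2, so a_0 = 1.
  69 = 34*2 + 1, so a_1 = 34.
  2 = 2*1 + 0, so a_2 = 2.
so x = [1; 34, 2].
Convergents (p_i = a_i*p_{i-1} + p_{i-2}, q_i = a_i*q_{i-1} + q_{i-2} with p_{-2}=0, p_{-1}=1, q_{-2}=1, q_{-1}=0), until the denominator exceeds 19:
  i=0: a_0=1, p_0 = 1*1 + 0 = 1, q_0 = 1*0 + 1 = 1.
  i=1: a_1=34, p_1 = 34*1 + 1 = 35, q_1 = 34*1 + 0 = 34.
q_1 = 34 > 19, so the last convergent with denominator <= 19 is p_0/q_0 = 1/1.
The closest fraction with denominator <= 19 is either p_0/q_0 or the intermediate fraction (k*p_0 + p_{-1})/(k*q_0 + q_{-1}) with the largest k >= 1 whose denominator stays <= 19; these approach x as k grows, and every other convergent or intermediate fraction in range is farther away.
Largest k: floor((19 - q_{-1})/q_0) = floor((19 - 0)/1) = 19 (using the seeds p_{-1} = 1, q_{-1} = 0).
That gives (19*1 + 1)/(19*1 + 0) = 20/19.
Compare the errors: |x - 1/1| = |71*1 - 1*69|/(69*1) = 2/69, and |x - 20/19| = |71*19 - 20*69|/(69*19) = 31/1311.
Cross-multiplying, 31*69 = 2139 < 2622 = 2*1311, so 31/1311 is smaller: the intermediate fraction 20/19 is closer to x than 1/1.

20/19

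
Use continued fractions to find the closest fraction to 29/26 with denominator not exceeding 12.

10/9

Expand x = 29/26 as a continued fraction with the Euclidean algorithm:
  29 = 1*26 + 3, so a_0 = 1.
  26 = 8*3 + 2, so a_1 = 8.
  3 = 1*2 + 1, so a_2 = 1.
  2 = 2*1 + 0, so a_3 = 2.
so x = [1; 8, 1, 2].
Convergents (p_i = a_i*p_{i-1} + p_{i-2}, q_i = a_i*q_{i-1} + q_{i-2} with p_{-2}=0, p_{-1}=1, q_{-2}=1, q_{-1}=0), until the denominator exceeds 12:
  i=0: a_0=1, p_0 = 1*1 + 0 = 1, q_0 = 1*0 + 1 = 1.
  i=1: a_1=8, p_1 = 8*1 + 1 = 9, q_1 = 8*1 + 0 = 8.
  i=2: a_2=1, p_2 = 1*9 + 1 = 10, q_2 = 1*8 + 1 = 9.
  i=3: a_3=2, p_3 = 2*10 + 9 = 29, q_3 = 2*9 + 8 = 26.
q_3 = 26 > 12, so the last convergent with denominator <= 12 is p_2/q_2 = 10/9.
The closest fraction with denominator <= 12 is either p_2/q_2 or the intermediate fraction (k*p_2 + p_1)/(k*q_2 + q_1) with the largest k >= 1 whose denominator stays <= 12; these approach x as k grows, and every other convergent or intermediate fraction in range is farther away.
Largest k: floor((12 - q_1)/q_2) = floor((12 - 8)/9) = 0.
Since k = 0, no intermediate fraction beyond p_2/q_2 has denominator <= 12, so the convergent 10/9 is the closest (its error is |29*9 - 10*26|/(26*9) = 1/234).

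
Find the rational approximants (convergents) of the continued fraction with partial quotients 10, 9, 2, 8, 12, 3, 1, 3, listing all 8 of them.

Using the convergent recurrence p_i = a_i*p_{i-1} + p_{i-2}, q_i = a_i*q_{i-1} + q_{i-2} with p_{-2}=0, p_{-1}=1, q_{-2}=1, q_{-1}=0:
  i=0: a_0=10, p_0 = 10*1 + 0 = 10, q_0 = 10*0 + 1 = 1.
  i=1: a_1=9, p_1 = 9*10 + 1 = 91, q_1 = 9*1 + 0 = 9.
  i=2: a_2=2, p_2 = 2*91 + 10 = 192, q_2 = 2*9 + 1 = 19.
  i=3: a_3=8, p_3 = 8*192 + 91 = 1627, q_3 = 8*19 + 9 = 161.
  i=4: a_4=12, p_4 = 12*1627 + 192 = 19716, q_4 = 12*161 + 19 = 1951.
  i=5: a_5=3, p_5 = 3*19716 + 1627 = 60775, q_5 = 3*1951 + 161 = 6014.
  i=6: a_6=1, p_6 = 1*60775 + 19716 = 80491, q_6 = 1*6014 + 1951 = 7965.
  i=7: a_7=3, p_7 = 3*80491 + 60775 = 302248, q_7 = 3*7965 + 6014 = 29909.

10/1, 91/9, 192/19, 1627/161, 19716/1951, 60775/6014, 80491/7965, 302248/29909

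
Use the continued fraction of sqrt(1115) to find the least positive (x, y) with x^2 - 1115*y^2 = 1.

(x, y) = (4560126, 136565)

First expand sqrt(1115) as a continued fraction. With x_i = (sqrt(1115) + m_i)/d_i and (m_0, d_0) = (0, 1): a_0 = floor(sqrt(1115)) = 33, since 33^2 = 1089 <= 1115 < 1156 = 34^2.
Iterate m_{i+1} = d_i*a_i - m_i, d_{i+1} = (1115 - m_{i+1}^2)/d_i, a_{i+1} = floor((a_0 + m_{i+1})/d_{i+1}):
  m_1 = 1*33 - 0 = 33, d_1 = (1115 - 33^2)/1 = 26/1 = 26, a_1 = floor((33 + 33)/26) = 2.
  m_2 = 26*2 - 33 = 19, d_2 = (1115 - 19^2)/26 = 754/26 = 29, a_2 = floor((33 + 19)/29) = 1.
  m_3 = 29*1 - 19 = 10, d_3 = (1115 - 10^2)/29 = 1015/29 = 35, a_3 = floor((33 + 10)/35) = 1.
  m_4 = 35*1 - 10 = 25, d_4 = (1115 - 25^2)/35 = 490/35 = 14, a_4 = floor((33 + 25)/14) = 4.
  m_5 = 14*4 - 25 = 31, d_5 = (1115 - 31^2)/14 = 154/14 = 11, a_5 = floor((33 + 31)/11) = 5.
  m_6 = 11*5 - 31 = 24, d_6 = (1115 - 24^2)/11 = 539/11 = 49, a_6 = floor((33 + 24)/49) = 1.
  m_7 = 49*1 - 24 = 25, d_7 = (1115 - 25^2)/49 = 490/49 = 10, a_7 = floor((33 + 25)/10) = 5.
  m_8 = 10*5 - 25 = 25, d_8 = (1115 - 25^2)/10 = 490/10 = 49, a_8 = floor((33 + 25)/49) = 1.
  m_9 = 49*1 - 25 = 24, d_9 = (1115 - 24^2)/49 = 539/49 = 11, a_9 = floor((33 + 24)/11) = 5.
  m_10 = 11*5 - 24 = 31, d_10 = (1115 - 31^2)/11 = 154/11 = 14, a_10 = floor((33 + 31)/14) = 4.
  m_11 = 14*4 - 31 = 25, d_11 = (1115 - 25^2)/14 = 490/14 = 35, a_11 = floor((33 + 25)/35) = 1.
  m_12 = 35*1 - 25 = 10, d_12 = (1115 - 10^2)/35 = 1015/35 = 29, a_12 = floor((33 + 10)/29) = 1.
  m_13 = 29*1 - 10 = 19, d_13 = (1115 - 19^2)/29 = 754/29 = 26, a_13 = floor((33 + 19)/26) = 2.
  m_14 = 26*2 - 19 = 33, d_14 = (1115 - 33^2)/26 = 26/26 = 1, a_14 = floor((33 + 33)/1) = 66.
  m_15 = 1*66 - 33 = 33, d_15 = (1115 - 33^2)/1 = 26/1 = 26: (m_15, d_15) = (m_1, d_1) = (33, 26), so from here the quotients repeat a_1, ..., a_14; the period length is 14.
So sqrt(1115) = [33; (2, 1, 1, 4, 5, 1, 5, 1, 5, 4, 1, 1, 2, 66)] with period length k = 14.
k is even, so the fundamental solution of x^2 - 1115y^2 = 1 is (p_{k-1}, q_{k-1}) = (p_13, q_13); compute convergents through index 13.
Convergents (p_i = a_i*p_{i-1} + p_{i-2}, q_i = a_i*q_{i-1} + q_{i-2} with p_{-2}=0, p_{-1}=1, q_{-2}=1, q_{-1}=0):
  i=0: a_0=33, p_0 = 33*1 + 0 = 33, q_0 = 33*0 + 1 = 1.
  i=1: a_1=2, p_1 = 2*33 + 1 = 67, q_1 = 2*1 + 0 = 2.
  i=2: a_2=1, p_2 = 1*67 + 33 = 100, q_2 = 1*2 + 1 = 3.
  i=3: a_3=1, p_3 = 1*100 + 67 = 167, q_3 = 1*3 + 2 = 5.
  i=4: a_4=4, p_4 = 4*167 + 100 = 768, q_4 = 4*5 + 3 = 23.
  i=5: a_5=5, p_5 = 5*768 + 167 = 4007, q_5 = 5*23 + 5 = 120.
  i=6: a_6=1, p_6 = 1*4007 + 768 = 4775, q_6 = 1*120 + 23 = 143.
  i=7: a_7=5, p_7 = 5*4775 + 4007 = 27882, q_7 = 5*143 + 120 = 835.
  i=8: a_8=1, p_8 = 1*27882 + 4775 = 32657, q_8 = 1*835 + 143 = 978.
  i=9: a_9=5, p_9 = 5*32657 + 27882 = 191167, q_9 = 5*978 + 835 = 5725.
  i=10: a_10=4, p_10 = 4*191167 + 32657 = 797325, q_10 = 4*5725 + 978 = 23878.
  i=11: a_11=1, p_11 = 1*797325 + 191167 = 988492, q_11 = 1*23878 + 5725 = 29603.
  i=12: a_12=1, p_12 = 1*988492 + 797325 = 1785817, q_12 = 1*29603 + 23878 = 53481.
  i=13: a_13=2, p_13 = 2*1785817 + 988492 = 4560126, q_13 = 2*53481 + 29603 = 136565.
Check: 4560126^2 - 1115*136565^2 = 20794749135876 - 20794749135875 = 1, so (x, y) = (4560126, 136565) solves the equation, and by the theorem it is the least positive solution.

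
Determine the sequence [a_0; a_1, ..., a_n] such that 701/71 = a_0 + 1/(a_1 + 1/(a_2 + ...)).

Run the Euclidean algorithm on 701 and 71; the successive quotients are the partial quotients a_0, a_1, ... (each step inverts the fractional part left over by the previous one):
  701 = 9*71 + 62, so a_0 = 9.
  71 = 1*62 + 9, so a_1 = 1.
  62 = 6*9 + 8, so a_2 = 6.
  9 = 1*8 + 1, so a_3 = 1.
  8 = 8*1 + 0, so a_4 = 8.
The remainder reaches 0 after 5 divisions, so the expansion has 5 partial quotients, read off in order.

[9; 1, 6, 1, 8]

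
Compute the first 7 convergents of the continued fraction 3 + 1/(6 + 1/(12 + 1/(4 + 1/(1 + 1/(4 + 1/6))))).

3/1, 19/6, 231/73, 943/298, 1174/371, 5639/1782, 35008/11063

Using the convergent recurrence p_i = a_i*p_{i-1} + p_{i-2}, q_i = a_i*q_{i-1} + q_{i-2} with p_{-2}=0, p_{-1}=1, q_{-2}=1, q_{-1}=0:
  i=0: a_0=3, p_0 = 3*1 + 0 = 3, q_0 = 3*0 + 1 = 1.
  i=1: a_1=6, p_1 = 6*3 + 1 = 19, q_1 = 6*1 + 0 = 6.
  i=2: a_2=12, p_2 = 12*19 + 3 = 231, q_2 = 12*6 + 1 = 73.
  i=3: a_3=4, p_3 = 4*231 + 19 = 943, q_3 = 4*73 + 6 = 298.
  i=4: a_4=1, p_4 = 1*943 + 231 = 1174, q_4 = 1*298 + 73 = 371.
  i=5: a_5=4, p_5 = 4*1174 + 943 = 5639, q_5 = 4*371 + 298 = 1782.
  i=6: a_6=6, p_6 = 6*5639 + 1174 = 35008, q_6 = 6*1782 + 371 = 11063.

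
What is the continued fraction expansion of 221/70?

[3; 6, 2, 1, 3]

Run the Euclidean algorithm on 221 and 70; the successive quotients are the partial quotients a_0, a_1, ... (each step inverts the fractional part left over by the previous one):
  221 = 3*70 + 11, so a_0 = 3.
  70 = 6*11 + 4, so a_1 = 6.
  11 = 2*4 + 3, so a_2 = 2.
  4 = 1*3 + 1, so a_3 = 1.
  3 = 3*1 + 0, so a_4 = 3.
The remainder reaches 0 after 5 divisions, so the expansion has 5 partial quotients, read off in order.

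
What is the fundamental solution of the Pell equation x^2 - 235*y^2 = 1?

(x, y) = (46, 3)

First expand sqrt(235) as a continued fraction. With x_i = (sqrt(235) + m_i)/d_i and (m_0, d_0) = (0, 1): a_0 = floor(sqrt(235)) = 15, since 15^2 = 225 <= 235 < 256 = 16^2.
Iterate m_{i+1} = d_i*a_i - m_i, d_{i+1} = (235 - m_{i+1}^2)/d_i, a_{i+1} = floor((a_0 + m_{i+1})/d_{i+1}):
  m_1 = 1*15 - 0 = 15, d_1 = (235 - 15^2)/1 = 10/1 = 10, a_1 = floor((15 + 15)/10) = 3.
  m_2 = 10*3 - 15 = 15, d_2 = (235 - 15^2)/10 = 10/10 = 1, a_2 = floor((15 + 15)/1) = 30.
  m_3 = 1*30 - 15 = 15, d_3 = (235 - 15^2)/1 = 10/1 = 10: (m_3, d_3) = (m_1, d_1) = (15, 10), so from here the quotients repeat a_1, a_2; the period length is 2.
So sqrt(235) = [15; (3, 30)] with period length k = 2.
k is even, so the fundamental solution of x^2 - 235y^2 = 1 is (p_{k-1}, q_{k-1}) = (p_1, q_1); compute convergents through index 1.
Convergents (p_i = a_i*p_{i-1} + p_{i-2}, q_i = a_i*q_{i-1} + q_{i-2} with p_{-2}=0, p_{-1}=1, q_{-2}=1, q_{-1}=0):
  i=0: a_0=15, p_0 = 15*1 + 0 = 15, q_0 = 15*0 + 1 = 1.
  i=1: a_1=3, p_1 = 3*15 + 1 = 46, q_1 = 3*1 + 0 = 3.
Check: 46^2 - 235*3^2 = 2116 - 2115 = 1, so (x, y) = (46, 3) solves the equation, and by the theorem it is the least positive solution.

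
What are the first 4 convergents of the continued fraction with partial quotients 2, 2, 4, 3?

2/1, 5/2, 22/9, 71/29

Using the convergent recurrence p_i = a_i*p_{i-1} + p_{i-2}, q_i = a_i*q_{i-1} + q_{i-2} with p_{-2}=0, p_{-1}=1, q_{-2}=1, q_{-1}=0:
  i=0: a_0=2, p_0 = 2*1 + 0 = 2, q_0 = 2*0 + 1 = 1.
  i=1: a_1=2, p_1 = 2*2 + 1 = 5, q_1 = 2*1 + 0 = 2.
  i=2: a_2=4, p_2 = 4*5 + 2 = 22, q_2 = 4*2 + 1 = 9.
  i=3: a_3=3, p_3 = 3*22 + 5 = 71, q_3 = 3*9 + 2 = 29.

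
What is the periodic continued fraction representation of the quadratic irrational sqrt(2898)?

[53; (1, 4, 1, 106)]

Write x_i = (sqrt(2898) + m_i)/d_i with (m_0, d_0) = (0, 1). a_0 = floor(sqrt(2898)) = 53, since 53^2 = 2809 <= 2898 < 2916 = 54^2.
Iterate m_{i+1} = d_i*a_i - m_i, d_{i+1} = (2898 - m_{i+1}^2)/d_i, a_{i+1} = floor((a_0 + m_{i+1})/d_{i+1}):
  m_1 = 1*53 - 0 = 53, d_1 = (2898 - 53^2)/1 = 89/1 = 89, a_1 = floor((53 + 53)/89) = 1.
  m_2 = 89*1 - 53 = 36, d_2 = (2898 - 36^2)/89 = 1602/89 = 18, a_2 = floor((53 + 36)/18) = 4.
  m_3 = 18*4 - 36 = 36, d_3 = (2898 - 36^2)/18 = 1602/18 = 89, a_3 = floor((53 + 36)/89) = 1.
  m_4 = 89*1 - 36 = 53, d_4 = (2898 - 53^2)/89 = 89/89 = 1, a_4 = floor((53 + 53)/1) = 106.
  m_5 = 1*106 - 53 = 53, d_5 = (2898 - 53^2)/1 = 89/1 = 89: (m_5, d_5) = (m_1, d_1) = (53, 89), so from here the quotients repeat a_1, ..., a_4; the period length is 4.
Hence the expansion of sqrt(2898) is a_0 = 53 followed by the repeating block 1, 4, 1, 106 (period 4).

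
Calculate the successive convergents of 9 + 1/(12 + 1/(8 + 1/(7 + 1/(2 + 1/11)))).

Using the convergent recurrence p_i = a_i*p_{i-1} + p_{i-2}, q_i = a_i*q_{i-1} + q_{i-2} with p_{-2}=0, p_{-1}=1, q_{-2}=1, q_{-1}=0:
  i=0: a_0=9, p_0 = 9*1 + 0 = 9, q_0 = 9*0 + 1 = 1.
  i=1: a_1=12, p_1 = 12*9 + 1 = 109, q_1 = 12*1 + 0 = 12.
  i=2: a_2=8, p_2 = 8*109 + 9 = 881, q_2 = 8*12 + 1 = 97.
  i=3: a_3=7, p_3 = 7*881 + 109 = 6276, q_3 = 7*97 + 12 = 691.
  i=4: a_4=2, p_4 = 2*6276 + 881 = 13433, q_4 = 2*691 + 97 = 1479.
  i=5: a_5=11, p_5 = 11*13433 + 6276 = 154039, q_5 = 11*1479 + 691 = 16960.

9/1, 109/12, 881/97, 6276/691, 13433/1479, 154039/16960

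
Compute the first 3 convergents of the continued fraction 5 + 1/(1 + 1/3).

Using the convergent recurrence p_i = a_i*p_{i-1} + p_{i-2}, q_i = a_i*q_{i-1} + q_{i-2} with p_{-2}=0, p_{-1}=1, q_{-2}=1, q_{-1}=0:
  i=0: a_0=5, p_0 = 5*1 + 0 = 5, q_0 = 5*0 + 1 = 1.
  i=1: a_1=1, p_1 = 1*5 + 1 = 6, q_1 = 1*1 + 0 = 1.
  i=2: a_2=3, p_2 = 3*6 + 5 = 23, q_2 = 3*1 + 1 = 4.

5/1, 6/1, 23/4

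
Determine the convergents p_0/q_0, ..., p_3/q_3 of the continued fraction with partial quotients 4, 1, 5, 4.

4/1, 5/1, 29/6, 121/25

Using the convergent recurrence p_i = a_i*p_{i-1} + p_{i-2}, q_i = a_i*q_{i-1} + q_{i-2} with p_{-2}=0, p_{-1}=1, q_{-2}=1, q_{-1}=0:
  i=0: a_0=4, p_0 = 4*1 + 0 = 4, q_0 = 4*0 + 1 = 1.
  i=1: a_1=1, p_1 = 1*4 + 1 = 5, q_1 = 1*1 + 0 = 1.
  i=2: a_2=5, p_2 = 5*5 + 4 = 29, q_2 = 5*1 + 1 = 6.
  i=3: a_3=4, p_3 = 4*29 + 5 = 121, q_3 = 4*6 + 1 = 25.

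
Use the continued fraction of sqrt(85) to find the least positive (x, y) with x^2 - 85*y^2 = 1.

(x, y) = (285769, 30996)

First expand sqrt(85) as a continued fraction. With x_i = (sqrt(85) + m_i)/d_i and (m_0, d_0) = (0, 1): a_0 = floor(sqrt(85)) = 9, since 9^2 = 81 <= 85 < 100 = 10^2.
Iterate m_{i+1} = d_i*a_i - m_i, d_{i+1} = (85 - m_{i+1}^2)/d_i, a_{i+1} = floor((a_0 + m_{i+1})/d_{i+1}):
  m_1 = 1*9 - 0 = 9, d_1 = (85 - 9^2)/1 = 4/1 = 4, a_1 = floor((9 + 9)/4) = 4.
  m_2 = 4*4 - 9 = 7, d_2 = (85 - 7^2)/4 = 36/4 = 9, a_2 = floor((9 + 7)/9) = 1.
  m_3 = 9*1 - 7 = 2, d_3 = (85 - 2^2)/9 = 81/9 = 9, a_3 = floor((9 + 2)/9) = 1.
  m_4 = 9*1 - 2 = 7, d_4 = (85 - 7^2)/9 = 36/9 = 4, a_4 = floor((9 + 7)/4) = 4.
  m_5 = 4*4 - 7 = 9, d_5 = (85 - 9^2)/4 = 4/4 = 1, a_5 = floor((9 + 9)/1) = 18.
  m_6 = 1*18 - 9 = 9, d_6 = (85 - 9^2)/1 = 4/1 = 4: (m_6, d_6) = (m_1, d_1) = (9, 4), so from here the quotients repeat a_1, ..., a_5; the period length is 5.
So sqrt(85) = [9; (4, 1, 1, 4, 18)] with period length k = 5.
k is odd, so (p_{k-1}, q_{k-1}) only solves x^2 - 85y^2 = -1 and the fundamental solution of x^2 - 85y^2 = 1 is (p_{2k-1}, q_{2k-1}) = (p_9, q_9); compute convergents through index 9, running through the period twice.
Convergents (p_i = a_i*p_{i-1} + p_{i-2}, q_i = a_i*q_{i-1} + q_{i-2} with p_{-2}=0, p_{-1}=1, q_{-2}=1, q_{-1}=0):
  i=0: a_0=9, p_0 = 9*1 + 0 = 9, q_0 = 9*0 + 1 = 1.
  i=1: a_1=4, p_1 = 4*9 + 1 = 37, q_1 = 4*1 + 0 = 4.
  i=2: a_2=1, p_2 = 1*37 + 9 = 46, q_2 = 1*4 + 1 = 5.
  i=3: a_3=1, p_3 = 1*46 + 37 = 83, q_3 = 1*5 + 4 = 9.
  i=4: a_4=4, p_4 = 4*83 + 46 = 378, q_4 = 4*9 + 5 = 41.
  i=5: a_5=18, p_5 = 18*378 + 83 = 6887, q_5 = 18*41 + 9 = 747.
  i=6: a_6=4, p_6 = 4*6887 + 378 = 27926, q_6 = 4*747 + 41 = 3029.
  i=7: a_7=1, p_7 = 1*27926 + 6887 = 34813, q_7 = 1*3029 + 747 = 3776.
  i=8: a_8=1, p_8 = 1*34813 + 27926 = 62739, q_8 = 1*3776 + 3029 = 6805.
  i=9: a_9=4, p_9 = 4*62739 + 34813 = 285769, q_9 = 4*6805 + 3776 = 30996.
Indeed p_4^2 - 85*q_4^2 = 142884 - 142885 = -1, not +1.
Check: 285769^2 - 85*30996^2 = 81663921361 - 81663921360 = 1, so (x, y) = (285769, 30996) solves the equation, and by the theorem it is the least positive solution.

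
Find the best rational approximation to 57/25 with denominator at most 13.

Expand x = 57/25 as a continued fraction with the Euclidean algorithm:
  57 = 2*25 + 7, so a_0 = 2.
  25 = 3*7 + 4, so a_1 = 3.
  7 = 1*4 + 3, so a_2 = 1.
  4 = 1*3 + 1, so a_3 = 1.
  3 = 3*1 + 0, so a_4 = 3.
so x = [2; 3, 1, 1, 3].
Convergents (p_i = a_i*p_{i-1} + p_{i-2}, q_i = a_i*q_{i-1} + q_{i-2} with p_{-2}=0, p_{-1}=1, q_{-2}=1, q_{-1}=0), until the denominator exceeds 13:
  i=0: a_0=2, p_0 = 2*1 + 0 = 2, q_0 = 2*0 + 1 = 1.
  i=1: a_1=3, p_1 = 3*2 + 1 = 7, q_1 = 3*1 + 0 = 3.
  i=2: a_2=1, p_2 = 1*7 + 2 = 9, q_2 = 1*3 + 1 = 4.
  i=3: a_3=1, p_3 = 1*9 + 7 = 16, q_3 = 1*4 + 3 = 7.
  i=4: a_4=3, p_4 = 3*16 + 9 = 57, q_4 = 3*7 + 4 = 25.
q_4 = 25 > 13, so the last convergent with denominator <= 13 is p_3/q_3 = 16/7.
The closest fraction with denominator <= 13 is either p_3/q_3 or the intermediate fraction (k*p_3 + p_2)/(k*q_3 + q_2) with the largest k >= 1 whose denominator stays <= 13; these approach x as k grows, and every other convergent or intermediate fraction in range is farther away.
Largest k: floor((13 - q_2)/q_3) = floor((13 - 4)/7) = 1.
That gives (1*16 + 9)/(1*7 + 4) = 25/11.
Compare the errors: |x - 16/7| = |57*7 - 16*25|/(25*7) = 1/175, and |x - 25/11| = |57*11 - 25*25|/(25*11) = 2/275.
Cross-multiplying, 1*275 = 275 < 350 = 2*175, so 1/175 is smaller: the convergent 16/7 is closer to x than 25/11.

16/7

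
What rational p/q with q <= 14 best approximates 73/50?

19/13

Expand x = 73/50 as a continued fraction with the Euclidean algorithm:
  73 = 1*50 + 23, so a_0 = 1.
  50 = 2*23 + 4, so a_1 = 2.
  23 = 5*4 + 3, so a_2 = 5.
  4 = 1*3 + 1, so a_3 = 1.
  3 = 3*1 + 0, so a_4 = 3.
so x = [1; 2, 5, 1, 3].
Convergents (p_i = a_i*p_{i-1} + p_{i-2}, q_i = a_i*q_{i-1} + q_{i-2} with p_{-2}=0, p_{-1}=1, q_{-2}=1, q_{-1}=0), until the denominator exceeds 14:
  i=0: a_0=1, p_0 = 1*1 + 0 = 1, q_0 = 1*0 + 1 = 1.
  i=1: a_1=2, p_1 = 2*1 + 1 = 3, q_1 = 2*1 + 0 = 2.
  i=2: a_2=5, p_2 = 5*3 + 1 = 16, q_2 = 5*2 + 1 = 11.
  i=3: a_3=1, p_3 = 1*16 + 3 = 19, q_3 = 1*11 + 2 = 13.
  i=4: a_4=3, p_4 = 3*19 + 16 = 73, q_4 = 3*13 + 11 = 50.
q_4 = 50 > 14, so the last convergent with denominator <= 14 is p_3/q_3 = 19/13.
The closest fraction with denominator <= 14 is either p_3/q_3 or the intermediate fraction (k*p_3 + p_2)/(k*q_3 + q_2) with the largest k >= 1 whose denominator stays <= 14; these approach x as k grows, and every other convergent or intermediate fraction in range is farther away.
Largest k: floor((14 - q_2)/q_3) = floor((14 - 11)/13) = 0.
Since k = 0, no intermediate fraction beyond p_3/q_3 has denominator <= 14, so the convergent 19/13 is the closest (its error is |73*13 - 19*50|/(50*13) = 1/650).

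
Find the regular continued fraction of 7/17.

Run the Euclidean algorithm on 7 and 17; the successive quotients are the partial quotients a_0, a_1, ... (each step inverts the fractional part left over by the previous one):
  7 = 0*17 + 7, so a_0 = 0.
  17 = 2*7 + 3, so a_1 = 2.
  7 = 2*3 + 1, so a_2 = 2.
  3 = 3*1 + 0, so a_3 = 3.
The remainder reaches 0 after 4 divisions, so the expansion has 4 partial quotients, read off in order.

[0; 2, 2, 3]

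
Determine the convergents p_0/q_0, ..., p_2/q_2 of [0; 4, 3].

Using the convergent recurrence p_i = a_i*p_{i-1} + p_{i-2}, q_i = a_i*q_{i-1} + q_{i-2} with p_{-2}=0, p_{-1}=1, q_{-2}=1, q_{-1}=0:
  i=0: a_0=0, p_0 = 0*1 + 0 = 0, q_0 = 0*0 + 1 = 1.
  i=1: a_1=4, p_1 = 4*0 + 1 = 1, q_1 = 4*1 + 0 = 4.
  i=2: a_2=3, p_2 = 3*1 + 0 = 3, q_2 = 3*4 + 1 = 13.

0/1, 1/4, 3/13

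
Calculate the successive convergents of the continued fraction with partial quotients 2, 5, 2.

Using the convergent recurrence p_i = a_i*p_{i-1} + p_{i-2}, q_i = a_i*q_{i-1} + q_{i-2} with p_{-2}=0, p_{-1}=1, q_{-2}=1, q_{-1}=0:
  i=0: a_0=2, p_0 = 2*1 + 0 = 2, q_0 = 2*0 + 1 = 1.
  i=1: a_1=5, p_1 = 5*2 + 1 = 11, q_1 = 5*1 + 0 = 5.
  i=2: a_2=2, p_2 = 2*11 + 2 = 24, q_2 = 2*5 + 1 = 11.

2/1, 11/5, 24/11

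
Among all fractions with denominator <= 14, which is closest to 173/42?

33/8

Expand x = 173/42 as a continued fraction with the Euclidean algorithm:
  173 = 4*42 + 5, so a_0 = 4.
  42 = 8*5 + 2, so a_1 = 8.
  5 = 2*2 + 1, so a_2 = 2.
  2 = 2*1 + 0, so a_3 = 2.
so x = [4; 8, 2, 2].
Convergents (p_i = a_i*p_{i-1} + p_{i-2}, q_i = a_i*q_{i-1} + q_{i-2} with p_{-2}=0, p_{-1}=1, q_{-2}=1, q_{-1}=0), until the denominator exceeds 14:
  i=0: a_0=4, p_0 = 4*1 + 0 = 4, q_0 = 4*0 + 1 = 1.
  i=1: a_1=8, p_1 = 8*4 + 1 = 33, q_1 = 8*1 + 0 = 8.
  i=2: a_2=2, p_2 = 2*33 + 4 = 70, q_2 = 2*8 + 1 = 17.
q_2 = 17 > 14, so the last convergent with denominator <= 14 is p_1/q_1 = 33/8.
The closest fraction with denominator <= 14 is either p_1/q_1 or the intermediate fraction (k*p_1 + p_0)/(k*q_1 + q_0) with the largest k >= 1 whose denominator stays <= 14; these approach x as k grows, and every other convergent or intermediate fraction in range is farther away.
Largest k: floor((14 - q_0)/q_1) = floor((14 - 1)/8) = 1.
That gives (1*33 + 4)/(1*8 + 1) = 37/9.
Compare the errors: |x - 33/8| = |173*8 - 33*42|/(42*8) = 2/336, and |x - 37/9| = |173*9 - 37*42|/(42*9) = 3/378.
Cross-multiplying, 2*378 = 756 < 1008 = 3*336, so 2/336 is smaller: the convergent 33/8 is closer to x than 37/9.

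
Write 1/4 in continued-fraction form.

Run the Euclidean algorithm on 1 and 4; the successive quotients are the partial quotients a_0, a_1, ... (each step inverts the fractional part left over by the previous one):
  1 = 0*4 + 1, so a_0 = 0.
  4 = 4*1 + 0, so a_1 = 4.
The remainder reaches 0 after 2 divisions, so the expansion has 2 partial quotients, read off in order.

[0; 4]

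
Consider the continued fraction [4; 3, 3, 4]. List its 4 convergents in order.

Using the convergent recurrence p_i = a_i*p_{i-1} + p_{i-2}, q_i = a_i*q_{i-1} + q_{i-2} with p_{-2}=0, p_{-1}=1, q_{-2}=1, q_{-1}=0:
  i=0: a_0=4, p_0 = 4*1 + 0 = 4, q_0 = 4*0 + 1 = 1.
  i=1: a_1=3, p_1 = 3*4 + 1 = 13, q_1 = 3*1 + 0 = 3.
  i=2: a_2=3, p_2 = 3*13 + 4 = 43, q_2 = 3*3 + 1 = 10.
  i=3: a_3=4, p_3 = 4*43 + 13 = 185, q_3 = 4*10 + 3 = 43.

4/1, 13/3, 43/10, 185/43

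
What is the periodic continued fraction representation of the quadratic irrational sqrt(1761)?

[41; (1, 26, 1, 82)]

Write x_i = (sqrt(1761) + m_i)/d_i with (m_0, d_0) = (0, 1). a_0 = floor(sqrt(1761)) = 41, since 41^2 = 1681 <= 1761 < 1764 = 42^2.
Iterate m_{i+1} = d_i*a_i - m_i, d_{i+1} = (1761 - m_{i+1}^2)/d_i, a_{i+1} = floor((a_0 + m_{i+1})/d_{i+1}):
  m_1 = 1*41 - 0 = 41, d_1 = (1761 - 41^2)/1 = 80/1 = 80, a_1 = floor((41 + 41)/80) = 1.
  m_2 = 80*1 - 41 = 39, d_2 = (1761 - 39^2)/80 = 240/80 = 3, a_2 = floor((41 + 39)/3) = 26.
  m_3 = 3*26 - 39 = 39, d_3 = (1761 - 39^2)/3 = 240/3 = 80, a_3 = floor((41 + 39)/80) = 1.
  m_4 = 80*1 - 39 = 41, d_4 = (1761 - 41^2)/80 = 80/80 = 1, a_4 = floor((41 + 41)/1) = 82.
  m_5 = 1*82 - 41 = 41, d_5 = (1761 - 41^2)/1 = 80/1 = 80: (m_5, d_5) = (m_1, d_1) = (41, 80), so from here the quotients repeat a_1, ..., a_4; the period length is 4.
Hence the expansion of sqrt(1761) is a_0 = 41 followed by the repeating block 1, 26, 1, 82 (period 4).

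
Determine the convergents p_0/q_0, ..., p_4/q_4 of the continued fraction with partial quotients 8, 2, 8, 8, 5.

8/1, 17/2, 144/17, 1169/138, 5989/707

Using the convergent recurrence p_i = a_i*p_{i-1} + p_{i-2}, q_i = a_i*q_{i-1} + q_{i-2} with p_{-2}=0, p_{-1}=1, q_{-2}=1, q_{-1}=0:
  i=0: a_0=8, p_0 = 8*1 + 0 = 8, q_0 = 8*0 + 1 = 1.
  i=1: a_1=2, p_1 = 2*8 + 1 = 17, q_1 = 2*1 + 0 = 2.
  i=2: a_2=8, p_2 = 8*17 + 8 = 144, q_2 = 8*2 + 1 = 17.
  i=3: a_3=8, p_3 = 8*144 + 17 = 1169, q_3 = 8*17 + 2 = 138.
  i=4: a_4=5, p_4 = 5*1169 + 144 = 5989, q_4 = 5*138 + 17 = 707.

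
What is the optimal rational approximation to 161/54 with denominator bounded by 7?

3/1

Expand x = 161/54 as a continued fraction with the Euclidean algorithm:
  161 = 2*54 + 53, so a_0 = 2.
  54 = 1*53 + 1, so a_1 = 1.
  53 = 53*1 + 0, so a_2 = 53.
so x = [2; 1, 53].
Convergents (p_i = a_i*p_{i-1} + p_{i-2}, q_i = a_i*q_{i-1} + q_{i-2} with p_{-2}=0, p_{-1}=1, q_{-2}=1, q_{-1}=0), until the denominator exceeds 7:
  i=0: a_0=2, p_0 = 2*1 + 0 = 2, q_0 = 2*0 + 1 = 1.
  i=1: a_1=1, p_1 = 1*2 + 1 = 3, q_1 = 1*1 + 0 = 1.
  i=2: a_2=53, p_2 = 53*3 + 2 = 161, q_2 = 53*1 + 1 = 54.
q_2 = 54 > 7, so the last convergent with denominator <= 7 is p_1/q_1 = 3/1.
The closest fraction with denominator <= 7 is either p_1/q_1 or the intermediate fraction (k*p_1 + p_0)/(k*q_1 + q_0) with the largest k >= 1 whose denominator stays <= 7; these approach x as k grows, and every other convergent or intermediate fraction in range is farther away.
Largest k: floor((7 - q_0)/q_1) = floor((7 - 1)/1) = 6.
That gives (6*3 + 2)/(6*1 + 1) = 20/7.
Compare the errors: |x - 3/1| = |161*1 - 3*54|/(54*1) = 1/54, and |x - 20/7| = |161*7 - 20*54|/(54*7) = 47/378.
Cross-multiplying, 1*378 = 378 < 2538 = 47*54, so 1/54 is smaller: the convergent 3/1 is closer to x than 20/7.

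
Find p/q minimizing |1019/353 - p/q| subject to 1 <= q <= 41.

101/35

Expand x = 1019/353 as a continued fraction with the Euclidean algorithm:
  1019 = 2*353 + 313, so a_0 = 2.
  353 = 1*313 + 40, so a_1 = 1.
  313 = 7*40 + 33, so a_2 = 7.
  40 = 1*33 + 7, so a_3 = 1.
  33 = 4*7 + 5, so a_4 = 4.
  7 = 1*5 + 2, so a_5 = 1.
  5 = 2*2 + 1, so a_6 = 2.
  2 = 2*1 + 0, so a_7 = 2.
so x = [2; 1, 7, 1, 4, 1, 2, 2].
Convergents (p_i = a_i*p_{i-1} + p_{i-2}, q_i = a_i*q_{i-1} + q_{i-2} with p_{-2}=0, p_{-1}=1, q_{-2}=1, q_{-1}=0), until the denominator exceeds 41:
  i=0: a_0=2, p_0 = 2*1 + 0 = 2, q_0 = 2*0 + 1 = 1.
  i=1: a_1=1, p_1 = 1*2 + 1 = 3, q_1 = 1*1 + 0 = 1.
  i=2: a_2=7, p_2 = 7*3 + 2 = 23, q_2 = 7*1 + 1 = 8.
  i=3: a_3=1, p_3 = 1*23 + 3 = 26, q_3 = 1*8 + 1 = 9.
  i=4: a_4=4, p_4 = 4*26 + 23 = 127, q_4 = 4*9 + 8 = 44.
q_4 = 44 > 41, so the last convergent with denominator <= 41 is p_3/q_3 = 26/9.
The closest fraction with denominator <= 41 is either p_3/q_3 or the intermediate fraction (k*p_3 + p_2)/(k*q_3 + q_2) with the largest k >= 1 whose denominator stays <= 41; these approach x as k grows, and every other convergent or intermediate fraction in range is farther away.
Largest k: floor((41 - q_2)/q_3) = floor((41 - 8)/9) = 3.
That gives (3*26 + 23)/(3*9 + 8) = 101/35.
Compare the errors: |x - 26/9| = |1019*9 - 26*353|/(353*9) = 7/3177, and |x - 101/35| = |1019*35 - 101*353|/(353*35) = 12/12355.
Cross-multiplying, 12*3177 = 38124 < 86485 = 7*12355, so 12/12355 is smaller: the intermediate fraction 101/35 is closer to x than 26/9.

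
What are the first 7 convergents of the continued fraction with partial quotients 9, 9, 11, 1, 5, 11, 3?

Using the convergent recurrence p_i = a_i*p_{i-1} + p_{i-2}, q_i = a_i*q_{i-1} + q_{i-2} with p_{-2}=0, p_{-1}=1, q_{-2}=1, q_{-1}=0:
  i=0: a_0=9, p_0 = 9*1 + 0 = 9, q_0 = 9*0 + 1 = 1.
  i=1: a_1=9, p_1 = 9*9 + 1 = 82, q_1 = 9*1 + 0 = 9.
  i=2: a_2=11, p_2 = 11*82 + 9 = 911, q_2 = 11*9 + 1 = 100.
  i=3: a_3=1, p_3 = 1*911 + 82 = 993, q_3 = 1*100 + 9 = 109.
  i=4: a_4=5, p_4 = 5*993 + 911 = 5876, q_4 = 5*109 + 100 = 645.
  i=5: a_5=11, p_5 = 11*5876 + 993 = 65629, q_5 = 11*645 + 109 = 7204.
  i=6: a_6=3, p_6 = 3*65629 + 5876 = 202763, q_6 = 3*7204 + 645 = 22257.

9/1, 82/9, 911/100, 993/109, 5876/645, 65629/7204, 202763/22257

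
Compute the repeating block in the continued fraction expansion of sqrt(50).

Write x_i = (sqrt(50) + m_i)/d_i with (m_0, d_0) = (0, 1). a_0 = floor(sqrt(50)) = 7, since 7^2 = 49 <= 50 < 64 = 8^2.
Iterate m_{i+1} = d_i*a_i - m_i, d_{i+1} = (50 - m_{i+1}^2)/d_i, a_{i+1} = floor((a_0 + m_{i+1})/d_{i+1}):
  m_1 = 1*7 - 0 = 7, d_1 = (50 - 7^2)/1 = 1/1 = 1, a_1 = floor((7 + 7)/1) = 14.
  m_2 = 1*14 - 7 = 7, d_2 = (50 - 7^2)/1 = 1/1 = 1: (m_2, d_2) = (m_1, d_1) = (7, 1), so from here the quotient a_1 repeats; the period length is 1.
Hence the expansion of sqrt(50) is a_0 = 7 followed by the repeating block 14 (period 1).

[7; (14)]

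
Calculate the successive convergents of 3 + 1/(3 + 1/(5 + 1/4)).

Using the convergent recurrence p_i = a_i*p_{i-1} + p_{i-2}, q_i = a_i*q_{i-1} + q_{i-2} with p_{-2}=0, p_{-1}=1, q_{-2}=1, q_{-1}=0:
  i=0: a_0=3, p_0 = 3*1 + 0 = 3, q_0 = 3*0 + 1 = 1.
  i=1: a_1=3, p_1 = 3*3 + 1 = 10, q_1 = 3*1 + 0 = 3.
  i=2: a_2=5, p_2 = 5*10 + 3 = 53, q_2 = 5*3 + 1 = 16.
  i=3: a_3=4, p_3 = 4*53 + 10 = 222, q_3 = 4*16 + 3 = 67.

3/1, 10/3, 53/16, 222/67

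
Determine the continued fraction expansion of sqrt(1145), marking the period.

[33; (1, 5, 5, 1, 66)]

Write x_i = (sqrt(1145) + m_i)/d_i with (m_0, d_0) = (0, 1). a_0 = floor(sqrt(1145)) = 33, since 33^2 = 1089 <= 1145 < 1156 = 34^2.
Iterate m_{i+1} = d_i*a_i - m_i, d_{i+1} = (1145 - m_{i+1}^2)/d_i, a_{i+1} = floor((a_0 + m_{i+1})/d_{i+1}):
  m_1 = 1*33 - 0 = 33, d_1 = (1145 - 33^2)/1 = 56/1 = 56, a_1 = floor((33 + 33)/56) = 1.
  m_2 = 56*1 - 33 = 23, d_2 = (1145 - 23^2)/56 = 616/56 = 11, a_2 = floor((33 + 23)/11) = 5.
  m_3 = 11*5 - 23 = 32, d_3 = (1145 - 32^2)/11 = 121/11 = 11, a_3 = floor((33 + 32)/11) = 5.
  m_4 = 11*5 - 32 = 23, d_4 = (1145 - 23^2)/11 = 616/11 = 56, a_4 = floor((33 + 23)/56) = 1.
  m_5 = 56*1 - 23 = 33, d_5 = (1145 - 33^2)/56 = 56/56 = 1, a_5 = floor((33 + 33)/1) = 66.
  m_6 = 1*66 - 33 = 33, d_6 = (1145 - 33^2)/1 = 56/1 = 56: (m_6, d_6) = (m_1, d_1) = (33, 56), so from here the quotients repeat a_1, ..., a_5; the period length is 5.
Hence the expansion of sqrt(1145) is a_0 = 33 followed by the repeating block 1, 5, 5, 1, 66 (period 5).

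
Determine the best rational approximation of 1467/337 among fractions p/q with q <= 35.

Expand x = 1467/337 as a continued fraction with the Euclidean algorithm:
  1467 = 4*337 + 119, so a_0 = 4.
  337 = 2*119 + 99, so a_1 = 2.
  119 = 1*99 + 20, so a_2 = 1.
  99 = 4*20 + 19, so a_3 = 4.
  20 = 1*19 + 1, so a_4 = 1.
  19 = 19*1 + 0, so a_5 = 19.
so x = [4; 2, 1, 4, 1, 19].
Convergents (p_i = a_i*p_{i-1} + p_{i-2}, q_i = a_i*q_{i-1} + q_{i-2} with p_{-2}=0, p_{-1}=1, q_{-2}=1, q_{-1}=0), until the denominator exceeds 35:
  i=0: a_0=4, p_0 = 4*1 + 0 = 4, q_0 = 4*0 + 1 = 1.
  i=1: a_1=2, p_1 = 2*4 + 1 = 9, q_1 = 2*1 + 0 = 2.
  i=2: a_2=1, p_2 = 1*9 + 4 = 13, q_2 = 1*2 + 1 = 3.
  i=3: a_3=4, p_3 = 4*13 + 9 = 61, q_3 = 4*3 + 2 = 14.
  i=4: a_4=1, p_4 = 1*61 + 13 = 74, q_4 = 1*14 + 3 = 17.
  i=5: a_5=19, p_5 = 19*74 + 61 = 1467, q_5 = 19*17 + 14 = 337.
q_5 = 337 > 35, so the last convergent with denominator <= 35 is p_4/q_4 = 74/17.
The closest fraction with denominator <= 35 is either p_4/q_4 or the intermediate fraction (k*p_4 + p_3)/(k*q_4 + q_3) with the largest k >= 1 whose denominator stays <= 35; these approach x as k grows, and every other convergent or intermediate fraction in range is farther away.
Largest k: floor((35 - q_3)/q_4) = floor((35 - 14)/17) = 1.
That gives (1*74 + 61)/(1*17 + 14) = 135/31.
Compare the errors: |x - 74/17| = |1467*17 - 74*337|/(337*17) = 1/5729, and |x - 135/31| = |1467*31 - 135*337|/(337*31) = 18/10447.
Cross-multiplying, 1*10447 = 10447 < 103122 = 18*5729, so 1/5729 is smaller: the convergent 74/17 is closer to x than 135/31.

74/17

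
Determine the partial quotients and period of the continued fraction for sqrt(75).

Write x_i = (sqrt(75) + m_i)/d_i with (m_0, d_0) = (0, 1). a_0 = floor(sqrt(75)) = 8, since 8^2 = 64 <= 75 < 81 = 9^2.
Iterate m_{i+1} = d_i*a_i - m_i, d_{i+1} = (75 - m_{i+1}^2)/d_i, a_{i+1} = floor((a_0 + m_{i+1})/d_{i+1}):
  m_1 = 1*8 - 0 = 8, d_1 = (75 - 8^2)/1 = 11/1 = 11, a_1 = floor((8 + 8)/11) = 1.
  m_2 = 11*1 - 8 = 3, d_2 = (75 - 3^2)/11 = 66/11 = 6, a_2 = floor((8 + 3)/6) = 1.
  m_3 = 6*1 - 3 = 3, d_3 = (75 - 3^2)/6 = 66/6 = 11, a_3 = floor((8 + 3)/11) = 1.
  m_4 = 11*1 - 3 = 8, d_4 = (75 - 8^2)/11 = 11/11 = 1, a_4 = floor((8 + 8)/1) = 16.
  m_5 = 1*16 - 8 = 8, d_5 = (75 - 8^2)/1 = 11/1 = 11: (m_5, d_5) = (m_1, d_1) = (8, 11), so from here the quotients repeat a_1, ..., a_4; the period length is 4.
Hence the expansion of sqrt(75) is a_0 = 8 followed by the repeating block 1, 1, 1, 16 (period 4).

[8; (1, 1, 1, 16)]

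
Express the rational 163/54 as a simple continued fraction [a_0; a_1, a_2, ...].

Run the Euclidean algorithm on 163 and 54; the successive quotients are the partial quotients a_0, a_1, ... (each step inverts the fractional part left over by the previous one):
  163 = 3*54 + 1, so a_0 = 3.
  54 = 54*1 + 0, so a_1 = 54.
The remainder reaches 0 after 2 divisions, so the expansion has 2 partial quotients, read off in order.

[3; 54]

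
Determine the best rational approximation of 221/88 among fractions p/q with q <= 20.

Expand x = 221/88 as a continued fraction with the Euclidean algorithm:
  221 = 2*88 + 45, so a_0 = 2.
  88 = 1*45 + 43, so a_1 = 1.
  45 = 1*43 + 2, so a_2 = 1.
  43 = 21*2 + 1, so a_3 = 21.
  2 = 2*1 + 0, so a_4 = 2.
so x = [2; 1, 1, 21, 2].
Convergents (p_i = a_i*p_{i-1} + p_{i-2}, q_i = a_i*q_{i-1} + q_{i-2} with p_{-2}=0, p_{-1}=1, q_{-2}=1, q_{-1}=0), until the denominator exceeds 20:
  i=0: a_0=2, p_0 = 2*1 + 0 = 2, q_0 = 2*0 + 1 = 1.
  i=1: a_1=1, p_1 = 1*2 + 1 = 3, q_1 = 1*1 + 0 = 1.
  i=2: a_2=1, p_2 = 1*3 + 2 = 5, q_2 = 1*1 + 1 = 2.
  i=3: a_3=21, p_3 = 21*5 + 3 = 108, q_3 = 21*2 + 1 = 43.
q_3 = 43 > 20, so the last convergent with denominator <= 20 is p_2/q_2 = 5/2.
The closest fraction with denominator <= 20 is either p_2/q_2 or the intermediate fraction (k*p_2 + p_1)/(k*q_2 + q_1) with the largest k >= 1 whose denominator stays <= 20; these approach x as k grows, and every other convergent or intermediate fraction in range is farther away.
Largest k: floor((20 - q_1)/q_2) = floor((20 - 1)/2) = 9.
That gives (9*5 + 3)/(9*2 + 1) = 48/19.
Compare the errors: |x - 5/2| = |221*2 - 5*88|/(88*2) = 2/176, and |x - 48/19| = |221*19 - 48*88|/(88*19) = 25/1672.
Cross-multiplying, 2*1672 = 3344 < 4400 = 25*176, so 2/176 is smaller: the convergent 5/2 is closer to x than 48/19.

5/2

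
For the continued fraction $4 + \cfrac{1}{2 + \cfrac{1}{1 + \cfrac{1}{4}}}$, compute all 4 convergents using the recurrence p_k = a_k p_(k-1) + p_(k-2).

Using the convergent recurrence p_i = a_i*p_{i-1} + p_{i-2}, q_i = a_i*q_{i-1} + q_{i-2} with p_{-2}=0, p_{-1}=1, q_{-2}=1, q_{-1}=0:
  i=0: a_0=4, p_0 = 4*1 + 0 = 4, q_0 = 4*0 + 1 = 1.
  i=1: a_1=2, p_1 = 2*4 + 1 = 9, q_1 = 2*1 + 0 = 2.
  i=2: a_2=1, p_2 = 1*9 + 4 = 13, q_2 = 1*2 + 1 = 3.
  i=3: a_3=4, p_3 = 4*13 + 9 = 61, q_3 = 4*3 + 2 = 14.

4/1, 9/2, 13/3, 61/14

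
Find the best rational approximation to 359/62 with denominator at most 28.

110/19

Expand x = 359/62 as a continued fraction with the Euclidean algorithm:
  359 = 5*62 + 49, so a_0 = 5.
  62 = 1*49 + 13, so a_1 = 1.
  49 = 3*13 + 10, so a_2 = 3.
  13 = 1*10 + 3, so a_3 = 1.
  10 = 3*3 + 1, so a_4 = 3.
  3 = 3*1 + 0, so a_5 = 3.
so x = [5; 1, 3, 1, 3, 3].
Convergents (p_i = a_i*p_{i-1} + p_{i-2}, q_i = a_i*q_{i-1} + q_{i-2} with p_{-2}=0, p_{-1}=1, q_{-2}=1, q_{-1}=0), until the denominator exceeds 28:
  i=0: a_0=5, p_0 = 5*1 + 0 = 5, q_0 = 5*0 + 1 = 1.
  i=1: a_1=1, p_1 = 1*5 + 1 = 6, q_1 = 1*1 + 0 = 1.
  i=2: a_2=3, p_2 = 3*6 + 5 = 23, q_2 = 3*1 + 1 = 4.
  i=3: a_3=1, p_3 = 1*23 + 6 = 29, q_3 = 1*4 + 1 = 5.
  i=4: a_4=3, p_4 = 3*29 + 23 = 110, q_4 = 3*5 + 4 = 19.
  i=5: a_5=3, p_5 = 3*110 + 29 = 359, q_5 = 3*19 + 5 = 62.
q_5 = 62 > 28, so the last convergent with denominator <= 28 is p_4/q_4 = 110/19.
The closest fraction with denominator <= 28 is either p_4/q_4 or the intermediate fraction (k*p_4 + p_3)/(k*q_4 + q_3) with the largest k >= 1 whose denominator stays <= 28; these approach x as k grows, and every other convergent or intermediate fraction in range is farther away.
Largest k: floor((28 - q_3)/q_4) = floor((28 - 5)/19) = 1.
That gives (1*110 + 29)/(1*19 + 5) = 139/24.
Compare the errors: |x - 110/19| = |359*19 - 110*62|/(62*19) = 1/1178, and |x - 139/24| = |359*24 - 139*62|/(62*24) = 2/1488.
Cross-multiplying, 1*1488 = 1488 < 2356 = 2*1178, so 1/1178 is smaller: the convergent 110/19 is closer to x than 139/24.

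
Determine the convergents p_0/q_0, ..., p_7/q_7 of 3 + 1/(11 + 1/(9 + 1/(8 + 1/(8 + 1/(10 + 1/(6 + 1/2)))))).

Using the convergent recurrence p_i = a_i*p_{i-1} + p_{i-2}, q_i = a_i*q_{i-1} + q_{i-2} with p_{-2}=0, p_{-1}=1, q_{-2}=1, q_{-1}=0:
  i=0: a_0=3, p_0 = 3*1 + 0 = 3, q_0 = 3*0 + 1 = 1.
  i=1: a_1=11, p_1 = 11*3 + 1 = 34, q_1 = 11*1 + 0 = 11.
  i=2: a_2=9, p_2 = 9*34 + 3 = 309, q_2 = 9*11 + 1 = 100.
  i=3: a_3=8, p_3 = 8*309 + 34 = 2506, q_3 = 8*100 + 11 = 811.
  i=4: a_4=8, p_4 = 8*2506 + 309 = 20357, q_4 = 8*811 + 100 = 6588.
  i=5: a_5=10, p_5 = 10*20357 + 2506 = 206076, q_5 = 10*6588 + 811 = 66691.
  i=6: a_6=6, p_6 = 6*206076 + 20357 = 1256813, q_6 = 6*66691 + 6588 = 406734.
  i=7: a_7=2, p_7 = 2*1256813 + 206076 = 2719702, q_7 = 2*406734 + 66691 = 880159.

3/1, 34/11, 309/100, 2506/811, 20357/6588, 206076/66691, 1256813/406734, 2719702/880159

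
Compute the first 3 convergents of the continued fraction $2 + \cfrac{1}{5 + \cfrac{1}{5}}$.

2/1, 11/5, 57/26

Using the convergent recurrence p_i = a_i*p_{i-1} + p_{i-2}, q_i = a_i*q_{i-1} + q_{i-2} with p_{-2}=0, p_{-1}=1, q_{-2}=1, q_{-1}=0:
  i=0: a_0=2, p_0 = 2*1 + 0 = 2, q_0 = 2*0 + 1 = 1.
  i=1: a_1=5, p_1 = 5*2 + 1 = 11, q_1 = 5*1 + 0 = 5.
  i=2: a_2=5, p_2 = 5*11 + 2 = 57, q_2 = 5*5 + 1 = 26.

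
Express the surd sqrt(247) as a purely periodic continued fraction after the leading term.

Write x_i = (sqrt(247) + m_i)/d_i with (m_0, d_0) = (0, 1). a_0 = floor(sqrt(247)) = 15, since 15^2 = 225 <= 247 < 256 = 16^2.
Iterate m_{i+1} = d_i*a_i - m_i, d_{i+1} = (247 - m_{i+1}^2)/d_i, a_{i+1} = floor((a_0 + m_{i+1})/d_{i+1}):
  m_1 = 1*15 - 0 = 15, d_1 = (247 - 15^2)/1 = 22/1 = 22, a_1 = floor((15 + 15)/22) = 1.
  m_2 = 22*1 - 15 = 7, d_2 = (247 - 7^2)/22 = 198/22 = 9, a_2 = floor((15 + 7)/9) = 2.
  m_3 = 9*2 - 7 = 11, d_3 = (247 - 11^2)/9 = 126/9 = 14, a_3 = floor((15 + 11)/14) = 1.
  m_4 = 14*1 - 11 = 3, d_4 = (247 - 3^2)/14 = 238/14 = 17, a_4 = floor((15 + 3)/17) = 1.
  m_5 = 17*1 - 3 = 14, d_5 = (247 - 14^2)/17 = 51/17 = 3, a_5 = floor((15 + 14)/3) = 9.
  m_6 = 3*9 - 14 = 13, d_6 = (247 - 13^2)/3 = 78/3 = 26, a_6 = floor((15 + 13)/26) = 1.
  m_7 = 26*1 - 13 = 13, d_7 = (247 - 13^2)/26 = 78/26 = 3, a_7 = floor((15 + 13)/3) = 9.
  m_8 = 3*9 - 13 = 14, d_8 = (247 - 14^2)/3 = 51/3 = 17, a_8 = floor((15 + 14)/17) = 1.
  m_9 = 17*1 - 14 = 3, d_9 = (247 - 3^2)/17 = 238/17 = 14, a_9 = floor((15 + 3)/14) = 1.
  m_10 = 14*1 - 3 = 11, d_10 = (247 - 11^2)/14 = 126/14 = 9, a_10 = floor((15 + 11)/9) = 2.
  m_11 = 9*2 - 11 = 7, d_11 = (247 - 7^2)/9 = 198/9 = 22, a_11 = floor((15 + 7)/22) = 1.
  m_12 = 22*1 - 7 = 15, d_12 = (247 - 15^2)/22 = 22/22 = 1, a_12 = floor((15 + 15)/1) = 30.
  m_13 = 1*30 - 15 = 15, d_13 = (247 - 15^2)/1 = 22/1 = 22: (m_13, d_13) = (m_1, d_1) = (15, 22), so from here the quotients repeat a_1, ..., a_12; the period length is 12.
Hence the expansion of sqrt(247) is a_0 = 15 followed by the repeating block 1, 2, 1, 1, 9, 1, 9, 1, 1, 2, 1, 30 (period 12).

[15; (1, 2, 1, 1, 9, 1, 9, 1, 1, 2, 1, 30)]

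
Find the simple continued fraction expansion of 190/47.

Run the Euclidean algorithm on 190 and 47; the successive quotients are the partial quotients a_0, a_1, ... (each step inverts the fractional part left over by the previous one):
  190 = 4*47 + 2, so a_0 = 4.
  47 = 23*2 + 1, so a_1 = 23.
  2 = 2*1 + 0, so a_2 = 2.
The remainder reaches 0 after 3 divisions, so the expansion has 3 partial quotients, read off in order.

[4; 23, 2]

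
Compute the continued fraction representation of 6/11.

Run the Euclidean algorithm on 6 and 11; the successive quotients are the partial quotients a_0, a_1, ... (each step inverts the fractional part left over by the previous one):
  6 = 0*11 + 6, so a_0 = 0.
  11 = 1*6 + 5, so a_1 = 1.
  6 = 1*5 + 1, so a_2 = 1.
  5 = 5*1 + 0, so a_3 = 5.
The remainder reaches 0 after 4 divisions, so the expansion has 4 partial quotients, read off in order.

[0; 1, 1, 5]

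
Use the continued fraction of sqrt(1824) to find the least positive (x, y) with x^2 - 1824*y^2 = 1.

First expand sqrt(1824) as a continued fraction. With x_i = (sqrt(1824) + m_i)/d_i and (m_0, d_0) = (0, 1): a_0 = floor(sqrt(1824)) = 42, since 42^2 = 1764 <= 1824 < 1849 = 43^2.
Iterate m_{i+1} = d_i*a_i - m_i, d_{i+1} = (1824 - m_{i+1}^2)/d_i, a_{i+1} = floor((a_0 + m_{i+1})/d_{i+1}):
  m_1 = 1*42 - 0 = 42, d_1 = (1824 - 42^2)/1 = 60/1 = 60, a_1 = floor((42 + 42)/60) = 1.
  m_2 = 60*1 - 42 = 18, d_2 = (1824 - 18^2)/60 = 1500/60 = 25, a_2 = floor((42 + 18)/25) = 2.
  m_3 = 25*2 - 18 = 32, d_3 = (1824 - 32^2)/25 = 800/25 = 32, a_3 = floor((42 + 32)/32) = 2.
  m_4 = 32*2 - 32 = 32, d_4 = (1824 - 32^2)/32 = 800/32 = 25, a_4 = floor((42 + 32)/25) = 2.
  m_5 = 25*2 - 32 = 18, d_5 = (1824 - 18^2)/25 = 1500/25 = 60, a_5 = floor((42 + 18)/60) = 1.
  m_6 = 60*1 - 18 = 42, d_6 = (1824 - 42^2)/60 = 60/60 = 1, a_6 = floor((42 + 42)/1) = 84.
  m_7 = 1*84 - 42 = 42, d_7 = (1824 - 42^2)/1 = 60/1 = 60: (m_7, d_7) = (m_1, d_1) = (42, 60), so from here the quotients repeat a_1, ..., a_6; the period length is 6.
So sqrt(1824) = [42; (1, 2, 2, 2, 1, 84)] with period length k = 6.
k is even, so the fundamental solution of x^2 - 1824y^2 = 1 is (p_{k-1}, q_{k-1}) = (p_5, q_5); compute convergents through index 5.
Convergents (p_i = a_i*p_{i-1} + p_{i-2}, q_i = a_i*q_{i-1} + q_{i-2} with p_{-2}=0, p_{-1}=1, q_{-2}=1, q_{-1}=0):
  i=0: a_0=42, p_0 = 42*1 + 0 = 42, q_0 = 42*0 + 1 = 1.
  i=1: a_1=1, p_1 = 1*42 + 1 = 43, q_1 = 1*1 + 0 = 1.
  i=2: a_2=2, p_2 = 2*43 + 42 = 128, q_2 = 2*1 + 1 = 3.
  i=3: a_3=2, p_3 = 2*128 + 43 = 299, q_3 = 2*3 + 1 = 7.
  i=4: a_4=2, p_4 = 2*299 + 128 = 726, q_4 = 2*7 + 3 = 17.
  i=5: a_5=1, p_5 = 1*726 + 299 = 1025, q_5 = 1*17 + 7 = 24.
Check: 1025^2 - 1824*24^2 = 1050625 - 1050624 = 1, so (x, y) = (1025, 24) solves the equation, and by the theorem it is the least positive solution.

(x, y) = (1025, 24)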